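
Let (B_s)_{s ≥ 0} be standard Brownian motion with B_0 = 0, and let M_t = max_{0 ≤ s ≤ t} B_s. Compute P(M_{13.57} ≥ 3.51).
P(M_{13.57} ≥ 3.51) = 2·P(B_{13.57} ≥ 3.51) = 2(1 − Φ(3.51/√13.57)) ≈ 0.3407

By the reflection principle for Brownian motion, P(M_t ≥ a) = 2 · P(B_t ≥ a) for a ≥ 0. Since B_t ~ N(0, t), P(B_t ≥ 3.51) = 1 − Φ(3.51/√t) = 1 − Φ(3.51/√13.57) = 1 − Φ(0.9528). So
  P(M_{13.57} ≥ 3.51) = 2(1 − Φ(0.9528)) ≈ 0.3407.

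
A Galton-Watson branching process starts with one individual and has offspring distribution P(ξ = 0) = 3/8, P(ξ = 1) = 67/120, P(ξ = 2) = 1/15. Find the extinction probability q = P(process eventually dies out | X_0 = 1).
q = 1

Mean offspring μ = 0·3/8 + 1·67/120 + 2·1/15 = 83/120 ≤ 1. For μ ≤ 1 with offspring not concentrated at 1, the Galton-Watson process goes extinct almost surely, so q = 1.
(Algebraic check: The pgf is f(s) = 3/8 + 67/120·s + 1/15·s². The extinction probability q is the smallest fixed point of f in [0, 1]. Setting s = f(s):
  1/15·s² + (67/120 − 1)·s + 3/8 = 0
  1/15·s² − (3/8 + 1/15)·s + 3/8 = 0
which factors as (s − 1)·(1/15·s − 3/8) = 0, giving roots s = 1 and s = (3/8)/(1/15) = 45/8. Since 45/8 ≥ 1, the smallest root in [0, 1] is s = 1.)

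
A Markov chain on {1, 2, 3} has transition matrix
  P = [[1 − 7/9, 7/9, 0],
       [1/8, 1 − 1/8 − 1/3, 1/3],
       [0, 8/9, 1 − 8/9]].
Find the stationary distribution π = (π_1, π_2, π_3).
π = (9/86, 28/43, 21/86)

This is a birth-death chain on three states, which satisfies detailed balance: π_1 · P_{12} = π_2 · P_{21} and π_2 · P_{23} = π_3 · P_{32}.
From π_1 · 7/9 = π_2 · 1/8: π_2/π_1 = (7/9)/(1/8) = 56/9.
From π_2 · 1/3 = π_3 · 8/9: π_3/π_2 = (1/3)/(8/9) = 3/8.
Take π_1 proportional to 1; then unnormalized π = (1, 56/9, 7/3). Normalize by dividing by the sum 86/9:
  π = (9/86, 28/43, 21/86).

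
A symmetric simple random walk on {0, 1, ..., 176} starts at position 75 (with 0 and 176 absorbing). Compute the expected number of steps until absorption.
E[τ | X_0 = 75] = 7575

Let v_k = E[τ | X_0 = k]. Boundary: v_0 = v_176 = 0. Recurrence: v_k = 1 + (v_{k-1} + v_{k+1})/2 for 1 ≤ k ≤ 175. The particular solution to v_k − (v_{k-1} + v_{k+1})/2 = 1 is v_k = −k^2. Adding homogeneous solution A + B k and matching boundaries gives v_k = k (176 − k). Substituting k = 75: v_75 = 75 · 101 = 7575.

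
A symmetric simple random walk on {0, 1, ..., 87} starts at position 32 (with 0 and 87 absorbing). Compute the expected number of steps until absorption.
E[τ | X_0 = 32] = 1760

Let v_k = E[τ | X_0 = k]. Boundary: v_0 = v_87 = 0. Recurrence: v_k = 1 + (v_{k-1} + v_{k+1})/2 for 1 ≤ k ≤ 86. The particular solution to v_k − (v_{k-1} + v_{k+1})/2 = 1 is v_k = −k^2. Adding homogeneous solution A + B k and matching boundaries gives v_k = k (87 − k). Substituting k = 32: v_32 = 32 · 55 = 1760.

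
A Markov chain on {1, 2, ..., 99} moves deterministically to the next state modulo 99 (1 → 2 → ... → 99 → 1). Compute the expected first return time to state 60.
E[T_60 | X_0 = 60] = 99

The chain cycles deterministically, so starting at state 60 it returns in exactly 99 steps. Equivalently, the stationary distribution is uniform π_j = 1/99 for every state j, so by Kac's formula E[T_60] = 1/π_60 = 99.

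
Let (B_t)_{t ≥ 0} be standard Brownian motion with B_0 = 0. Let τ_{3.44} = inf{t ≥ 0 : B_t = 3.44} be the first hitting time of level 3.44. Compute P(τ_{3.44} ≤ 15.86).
P(τ_{3.44} ≤ 15.86) = 2(1 − Φ(3.44/√15.86)) = 2(1 − Φ(0.8638)) ≈ 0.3877

By the reflection principle for standard BM, P(τ_b ≤ t) = 2 · P(B_t ≥ b). Since B_t ~ N(0, t), P(B_t ≥ 3.44) = 1 − Φ(3.44/√t) = 1 − Φ(3.44/√15.86) = 1 − Φ(0.8638) ≈ 0.19385. Doubling: P(τ_{3.44} ≤ 15.86) ≈ 2 · 0.19385 = 0.38770 ≈ 0.3877.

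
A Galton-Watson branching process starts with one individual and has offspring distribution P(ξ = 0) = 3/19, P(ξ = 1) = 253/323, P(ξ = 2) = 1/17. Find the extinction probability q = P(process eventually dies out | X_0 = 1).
q = 1

Mean offspring μ = 0·3/19 + 1·253/323 + 2·1/17 = 291/323 ≤ 1. For μ ≤ 1 with offspring not concentrated at 1, the Galton-Watson process goes extinct almost surely, so q = 1.
(Algebraic check: The pgf is f(s) = 3/19 + 253/323·s + 1/17·s². The extinction probability q is the smallest fixed point of f in [0, 1]. Setting s = f(s):
  1/17·s² + (253/323 − 1)·s + 3/19 = 0
  1/17·s² − (3/19 + 1/17)·s + 3/19 = 0
which factors as (s − 1)·(1/17·s − 3/19) = 0, giving roots s = 1 and s = (3/19)/(1/17) = 51/19. Since 51/19 ≥ 1, the smallest root in [0, 1] is s = 1.)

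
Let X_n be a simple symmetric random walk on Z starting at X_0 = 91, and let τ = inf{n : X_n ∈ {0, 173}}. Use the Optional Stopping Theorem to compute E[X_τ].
E[X_τ] = 91

X_n is a martingale and τ is a bounded-mean stopping time (indeed τ is finite a.s. with bounded expectation since the walk is in a bounded region). By the OST, E[X_τ] = E[X_0] = 91. Equivalently: E[X_τ] = 173 · P(hit 173 first) + 0 · P(hit 0 first) = 173 · (91/173) = 91.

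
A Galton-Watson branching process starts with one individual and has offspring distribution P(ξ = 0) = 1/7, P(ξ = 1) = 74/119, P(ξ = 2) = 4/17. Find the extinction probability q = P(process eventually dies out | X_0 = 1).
q = 17/28

The pgf is f(s) = 1/7 + 74/119·s + 4/17·s². The extinction probability q is the smallest fixed point of f in [0, 1]. Setting s = f(s):
  4/17·s² + (74/119 − 1)·s + 1/7 = 0
  4/17·s² − (1/7 + 4/17)·s + 1/7 = 0
which factors as (s − 1)·(4/17·s − 1/7) = 0, giving roots s = 1 and s = (1/7)/(4/17) = 17/28.
Mean offspring μ = 74/119 + 2·4/17 = 130/119 > 1 (supercritical), so q < 1. The extinction probability is the smaller root: q = (1/7)/(4/17) = 17/28.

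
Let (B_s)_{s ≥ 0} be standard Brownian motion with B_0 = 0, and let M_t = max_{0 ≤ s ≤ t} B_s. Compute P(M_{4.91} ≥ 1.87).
P(M_{4.91} ≥ 1.87) = 2·P(B_{4.91} ≥ 1.87) = 2(1 − Φ(1.87/√4.91)) ≈ 0.3987

By the reflection principle for Brownian motion, P(M_t ≥ a) = 2 · P(B_t ≥ a) for a ≥ 0. Since B_t ~ N(0, t), P(B_t ≥ 1.87) = 1 − Φ(1.87/√t) = 1 − Φ(1.87/√4.91) = 1 − Φ(0.8439). So
  P(M_{4.91} ≥ 1.87) = 2(1 − Φ(0.8439)) ≈ 0.3987.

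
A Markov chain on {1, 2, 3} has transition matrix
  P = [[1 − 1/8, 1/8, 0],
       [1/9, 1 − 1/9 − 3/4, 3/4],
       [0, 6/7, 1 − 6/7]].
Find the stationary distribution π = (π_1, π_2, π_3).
π = (64/199, 72/199, 63/199)

This is a birth-death chain on three states, which satisfies detailed balance: π_1 · P_{12} = π_2 · P_{21} and π_2 · P_{23} = π_3 · P_{32}.
From π_1 · 1/8 = π_2 · 1/9: π_2/π_1 = (1/8)/(1/9) = 9/8.
From π_2 · 3/4 = π_3 · 6/7: π_3/π_2 = (3/4)/(6/7) = 7/8.
Take π_1 proportional to 1; then unnormalized π = (1, 9/8, 63/64). Normalize by dividing by the sum 199/64:
  π = (64/199, 72/199, 63/199).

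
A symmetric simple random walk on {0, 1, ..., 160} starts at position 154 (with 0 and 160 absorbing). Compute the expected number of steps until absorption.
E[τ | X_0 = 154] = 924

Let v_k = E[τ | X_0 = k]. Boundary: v_0 = v_160 = 0. Recurrence: v_k = 1 + (v_{k-1} + v_{k+1})/2 for 1 ≤ k ≤ 159. The particular solution to v_k − (v_{k-1} + v_{k+1})/2 = 1 is v_k = −k^2. Adding homogeneous solution A + B k and matching boundaries gives v_k = k (160 − k). Substituting k = 154: v_154 = 154 · 6 = 924.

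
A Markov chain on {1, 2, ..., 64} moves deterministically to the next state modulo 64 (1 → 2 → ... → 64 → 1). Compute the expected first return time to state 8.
E[T_8 | X_0 = 8] = 64

The chain cycles deterministically, so starting at state 8 it returns in exactly 64 steps. Equivalently, the stationary distribution is uniform π_j = 1/64 for every state j, so by Kac's formula E[T_8] = 1/π_8 = 64.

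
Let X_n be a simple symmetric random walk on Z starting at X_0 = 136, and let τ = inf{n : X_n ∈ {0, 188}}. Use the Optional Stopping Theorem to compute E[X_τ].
E[X_τ] = 136

X_n is a martingale and τ is a bounded-mean stopping time (indeed τ is finite a.s. with bounded expectation since the walk is in a bounded region). By the OST, E[X_τ] = E[X_0] = 136. Equivalently: E[X_τ] = 188 · P(hit 188 first) + 0 · P(hit 0 first) = 188 · (136/188) = 136.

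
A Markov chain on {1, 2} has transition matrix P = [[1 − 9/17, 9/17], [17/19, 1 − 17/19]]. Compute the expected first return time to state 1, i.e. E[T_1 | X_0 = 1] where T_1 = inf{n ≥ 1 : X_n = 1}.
E[T_1 | X_0 = 1] = 1/π_1 = 460/289

For an irreducible recurrent Markov chain with stationary distribution π, E[T_i | X_0 = i] = 1/π_i (Kac's formula). Here π_1 = (17/19)/(9/17 + 17/19) = (17/19)/(460/323) = 289/460, so E[T_1 | X_0 = 1] = 1/π_1 = (9/17 + 17/19)/(17/19) = (460/323)/(17/19) = 460/289.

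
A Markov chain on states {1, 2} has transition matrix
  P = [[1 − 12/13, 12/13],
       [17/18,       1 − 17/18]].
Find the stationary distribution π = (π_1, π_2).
π_1 = 221/437, π_2 = 216/437

Solve πP = π with π_1 + π_2 = 1. From πP = π: π_1 · (1 − 12/13) + π_2 · 17/18 = π_1 ⇒ π_2 · 17/18 = π_1 · 12/13 ⇒ π_2/π_1 = (12/13)/(17/18) = 216/221. Together with π_1 + π_2 = 1:
  π_1 = (17/18)/(12/13 + 17/18) = (17/18)/(437/234) = 221/437,
  π_2 = (12/13)/(12/13 + 17/18) = (12/13)/(437/234) = 216/437.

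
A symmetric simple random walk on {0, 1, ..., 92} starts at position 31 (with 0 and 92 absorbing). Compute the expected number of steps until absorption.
E[τ | X_0 = 31] = 1891

Let v_k = E[τ | X_0 = k]. Boundary: v_0 = v_92 = 0. Recurrence: v_k = 1 + (v_{k-1} + v_{k+1})/2 for 1 ≤ k ≤ 91. The particular solution to v_k − (v_{k-1} + v_{k+1})/2 = 1 is v_k = −k^2. Adding homogeneous solution A + B k and matching boundaries gives v_k = k (92 − k). Substituting k = 31: v_31 = 31 · 61 = 1891.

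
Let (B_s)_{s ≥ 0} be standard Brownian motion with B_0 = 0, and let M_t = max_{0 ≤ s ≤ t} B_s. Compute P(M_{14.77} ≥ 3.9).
P(M_{14.77} ≥ 3.9) = 2·P(B_{14.77} ≥ 3.9) = 2(1 − Φ(3.9/√14.77)) ≈ 0.3102

By the reflection principle for Brownian motion, P(M_t ≥ a) = 2 · P(B_t ≥ a) for a ≥ 0. Since B_t ~ N(0, t), P(B_t ≥ 3.9) = 1 − Φ(3.9/√t) = 1 − Φ(3.9/√14.77) = 1 − Φ(1.0148). So
  P(M_{14.77} ≥ 3.9) = 2(1 − Φ(1.0148)) ≈ 0.3102.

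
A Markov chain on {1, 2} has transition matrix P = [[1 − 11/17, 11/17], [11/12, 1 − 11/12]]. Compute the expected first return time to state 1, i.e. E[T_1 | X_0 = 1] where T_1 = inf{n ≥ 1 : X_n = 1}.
E[T_1 | X_0 = 1] = 1/π_1 = 29/17

For an irreducible recurrent Markov chain with stationary distribution π, E[T_i | X_0 = i] = 1/π_i (Kac's formula). Here π_1 = (11/12)/(11/17 + 11/12) = (11/12)/(319/204) = 17/29, so E[T_1 | X_0 = 1] = 1/π_1 = (11/17 + 11/12)/(11/12) = (319/204)/(11/12) = 29/17.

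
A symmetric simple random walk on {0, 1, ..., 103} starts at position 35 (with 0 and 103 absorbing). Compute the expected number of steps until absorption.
E[τ | X_0 = 35] = 2380

Let v_k = E[τ | X_0 = k]. Boundary: v_0 = v_103 = 0. Recurrence: v_k = 1 + (v_{k-1} + v_{k+1})/2 for 1 ≤ k ≤ 102. The particular solution to v_k − (v_{k-1} + v_{k+1})/2 = 1 is v_k = −k^2. Adding homogeneous solution A + B k and matching boundaries gives v_k = k (103 − k). Substituting k = 35: v_35 = 35 · 68 = 2380.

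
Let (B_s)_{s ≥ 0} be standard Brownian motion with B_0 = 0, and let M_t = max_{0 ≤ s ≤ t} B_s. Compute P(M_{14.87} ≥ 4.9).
P(M_{14.87} ≥ 4.9) = 2·P(B_{14.87} ≥ 4.9) = 2(1 − Φ(4.9/√14.87)) ≈ 0.2038

By the reflection principle for Brownian motion, P(M_t ≥ a) = 2 · P(B_t ≥ a) for a ≥ 0. Since B_t ~ N(0, t), P(B_t ≥ 4.9) = 1 − Φ(4.9/√t) = 1 − Φ(4.9/√14.87) = 1 − Φ(1.2707). So
  P(M_{14.87} ≥ 4.9) = 2(1 − Φ(1.2707)) ≈ 0.2038.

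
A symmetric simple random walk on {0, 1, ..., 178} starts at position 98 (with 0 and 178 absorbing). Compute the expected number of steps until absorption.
E[τ | X_0 = 98] = 7840

Let v_k = E[τ | X_0 = k]. Boundary: v_0 = v_178 = 0. Recurrence: v_k = 1 + (v_{k-1} + v_{k+1})/2 for 1 ≤ k ≤ 177. The particular solution to v_k − (v_{k-1} + v_{k+1})/2 = 1 is v_k = −k^2. Adding homogeneous solution A + B k and matching boundaries gives v_k = k (178 − k). Substituting k = 98: v_98 = 98 · 80 = 7840.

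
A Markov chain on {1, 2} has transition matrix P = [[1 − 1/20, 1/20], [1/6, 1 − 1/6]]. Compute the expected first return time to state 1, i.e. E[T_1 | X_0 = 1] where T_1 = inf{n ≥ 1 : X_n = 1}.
E[T_1 | X_0 = 1] = 1/π_1 = 13/10

For an irreducible recurrent Markov chain with stationary distribution π, E[T_i | X_0 = i] = 1/π_i (Kac's formula). Here π_1 = (1/6)/(1/20 + 1/6) = (1/6)/(13/60) = 10/13, so E[T_1 | X_0 = 1] = 1/π_1 = (1/20 + 1/6)/(1/6) = (13/60)/(1/6) = 13/10.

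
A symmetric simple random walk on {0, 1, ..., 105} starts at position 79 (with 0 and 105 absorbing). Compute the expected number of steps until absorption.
E[τ | X_0 = 79] = 2054

Let v_k = E[τ | X_0 = k]. Boundary: v_0 = v_105 = 0. Recurrence: v_k = 1 + (v_{k-1} + v_{k+1})/2 for 1 ≤ k ≤ 104. The particular solution to v_k − (v_{k-1} + v_{k+1})/2 = 1 is v_k = −k^2. Adding homogeneous solution A + B k and matching boundaries gives v_k = k (105 − k). Substituting k = 79: v_79 = 79 · 26 = 2054.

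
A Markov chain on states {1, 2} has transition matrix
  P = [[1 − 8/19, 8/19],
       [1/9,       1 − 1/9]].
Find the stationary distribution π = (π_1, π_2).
π_1 = 19/91, π_2 = 72/91

Solve πP = π with π_1 + π_2 = 1. From πP = π: π_1 · (1 − 8/19) + π_2 · 1/9 = π_1 ⇒ π_2 · 1/9 = π_1 · 8/19 ⇒ π_2/π_1 = (8/19)/(1/9) = 72/19. Together with π_1 + π_2 = 1:
  π_1 = (1/9)/(8/19 + 1/9) = (1/9)/(91/171) = 19/91,
  π_2 = (8/19)/(8/19 + 1/9) = (8/19)/(91/171) = 72/91.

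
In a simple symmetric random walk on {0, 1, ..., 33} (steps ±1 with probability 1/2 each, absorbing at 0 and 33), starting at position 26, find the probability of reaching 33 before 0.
P(hit 33 before 0) = 26/33

Let u_k = P(hit 33 before 0 | start at k). Then u_0 = 0, u_33 = 1, and u_k = u_{k-1}/2 + u_{k+1}/2 for 1 ≤ k ≤ 32. This harmonic recurrence is solved by u_k = k/33, giving u_26 = 26/33.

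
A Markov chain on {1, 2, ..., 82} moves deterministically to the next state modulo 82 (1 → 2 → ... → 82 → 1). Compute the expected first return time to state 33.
E[T_33 | X_0 = 33] = 82

The chain cycles deterministically, so starting at state 33 it returns in exactly 82 steps. Equivalently, the stationary distribution is uniform π_j = 1/82 for every state j, so by Kac's formula E[T_33] = 1/π_33 = 82.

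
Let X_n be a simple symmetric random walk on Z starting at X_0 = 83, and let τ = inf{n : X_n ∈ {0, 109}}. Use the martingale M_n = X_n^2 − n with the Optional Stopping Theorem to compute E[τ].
E[τ] = 2158

M_n = X_n^2 − n is a martingale (since E[X_{n+1}^2 | F_n] = X_n^2 + 1). By OST (τ has finite mean in a bounded region), E[M_τ] = E[M_0] = X_0^2 − 0 = 83^2 = 6889. Also E[M_τ] = E[X_τ^2] − E[τ]. The walk exits at 0 or 109, with P(hit 109 first) = 83/109, so E[X_τ^2] = 109^2 · 83/109 + 0 = 9047. Thus E[τ] = E[X_τ^2] − E[M_τ] = 9047 − 6889 = 2158 = 83(109 − 83) = 2158.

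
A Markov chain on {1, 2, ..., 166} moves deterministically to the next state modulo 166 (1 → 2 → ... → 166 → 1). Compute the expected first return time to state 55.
E[T_55 | X_0 = 55] = 166

The chain cycles deterministically, so starting at state 55 it returns in exactly 166 steps. Equivalently, the stationary distribution is uniform π_j = 1/166 for every state j, so by Kac's formula E[T_55] = 1/π_55 = 166.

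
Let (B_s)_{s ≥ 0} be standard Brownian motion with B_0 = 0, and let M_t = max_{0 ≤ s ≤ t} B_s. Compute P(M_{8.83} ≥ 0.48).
P(M_{8.83} ≥ 0.48) = 2·P(B_{8.83} ≥ 0.48) = 2(1 − Φ(0.48/√8.83)) ≈ 0.8717

By the reflection principle for Brownian motion, P(M_t ≥ a) = 2 · P(B_t ≥ a) for a ≥ 0. Since B_t ~ N(0, t), P(B_t ≥ 0.48) = 1 − Φ(0.48/√t) = 1 − Φ(0.48/√8.83) = 1 − Φ(0.1615). So
  P(M_{8.83} ≥ 0.48) = 2(1 − Φ(0.1615)) ≈ 0.8717.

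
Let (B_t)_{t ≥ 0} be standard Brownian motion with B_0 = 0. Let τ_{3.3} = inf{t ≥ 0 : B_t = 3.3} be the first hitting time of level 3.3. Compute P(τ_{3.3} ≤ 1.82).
P(τ_{3.3} ≤ 1.82) = 2(1 − Φ(3.3/√1.82)) = 2(1 − Φ(2.4461)) ≈ 0.0144

By the reflection principle for standard BM, P(τ_b ≤ t) = 2 · P(B_t ≥ b). Since B_t ~ N(0, t), P(B_t ≥ 3.3) = 1 − Φ(3.3/√t) = 1 − Φ(3.3/√1.82) = 1 − Φ(2.4461) ≈ 0.00722. Doubling: P(τ_{3.3} ≤ 1.82) ≈ 2 · 0.00722 = 0.01444 ≈ 0.0144.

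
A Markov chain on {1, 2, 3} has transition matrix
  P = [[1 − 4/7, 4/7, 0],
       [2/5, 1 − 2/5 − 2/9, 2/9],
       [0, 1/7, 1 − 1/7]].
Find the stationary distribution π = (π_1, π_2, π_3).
π = (63/293, 90/293, 140/293)

This is a birth-death chain on three states, which satisfies detailed balance: π_1 · P_{12} = π_2 · P_{21} and π_2 · P_{23} = π_3 · P_{32}.
From π_1 · 4/7 = π_2 · 2/5: π_2/π_1 = (4/7)/(2/5) = 10/7.
From π_2 · 2/9 = π_3 · 1/7: π_3/π_2 = (2/9)/(1/7) = 14/9.
Take π_1 proportional to 1; then unnormalized π = (1, 10/7, 20/9). Normalize by dividing by the sum 293/63:
  π = (63/293, 90/293, 140/293).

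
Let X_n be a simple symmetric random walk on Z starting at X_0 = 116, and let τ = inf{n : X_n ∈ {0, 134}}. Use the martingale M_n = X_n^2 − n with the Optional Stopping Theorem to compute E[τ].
E[τ] = 2088

M_n = X_n^2 − n is a martingale (since E[X_{n+1}^2 | F_n] = X_n^2 + 1). By OST (τ has finite mean in a bounded region), E[M_τ] = E[M_0] = X_0^2 − 0 = 116^2 = 13456. Also E[M_τ] = E[X_τ^2] − E[τ]. The walk exits at 0 or 134, with P(hit 134 first) = 116/134, so E[X_τ^2] = 134^2 · 116/134 + 0 = 15544. Thus E[τ] = E[X_τ^2] − E[M_τ] = 15544 − 13456 = 2088 = 116(134 − 116) = 2088.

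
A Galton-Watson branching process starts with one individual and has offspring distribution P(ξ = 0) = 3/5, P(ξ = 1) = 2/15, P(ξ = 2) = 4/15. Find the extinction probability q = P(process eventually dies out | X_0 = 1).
q = 1

Mean offspring μ = 0·3/5 + 1·2/15 + 2·4/15 = 2/3 ≤ 1. For μ ≤ 1 with offspring not concentrated at 1, the Galton-Watson process goes extinct almost surely, so q = 1.
(Algebraic check: The pgf is f(s) = 3/5 + 2/15·s + 4/15·s². The extinction probability q is the smallest fixed point of f in [0, 1]. Setting s = f(s):
  4/15·s² + (2/15 − 1)·s + 3/5 = 0
  4/15·s² − (3/5 + 4/15)·s + 3/5 = 0
which factors as (s − 1)·(4/15·s − 3/5) = 0, giving roots s = 1 and s = (3/5)/(4/15) = 9/4. Since 9/4 ≥ 1, the smallest root in [0, 1] is s = 1.)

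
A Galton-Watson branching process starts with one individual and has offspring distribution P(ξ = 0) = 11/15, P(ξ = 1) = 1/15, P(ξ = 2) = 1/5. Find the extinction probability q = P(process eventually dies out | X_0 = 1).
q = 1

Mean offspring μ = 0·11/15 + 1·1/15 + 2·1/5 = 7/15 ≤ 1. For μ ≤ 1 with offspring not concentrated at 1, the Galton-Watson process goes extinct almost surely, so q = 1.
(Algebraic check: The pgf is f(s) = 11/15 + 1/15·s + 1/5·s². The extinction probability q is the smallest fixed point of f in [0, 1]. Setting s = f(s):
  1/5·s² + (1/15 − 1)·s + 11/15 = 0
  1/5·s² − (11/15 + 1/5)·s + 11/15 = 0
which factors as (s − 1)·(1/5·s − 11/15) = 0, giving roots s = 1 and s = (11/15)/(1/5) = 11/3. Since 11/3 ≥ 1, the smallest root in [0, 1] is s = 1.)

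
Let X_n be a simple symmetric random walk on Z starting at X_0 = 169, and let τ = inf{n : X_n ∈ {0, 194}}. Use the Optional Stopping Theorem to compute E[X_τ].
E[X_τ] = 169

X_n is a martingale and τ is a bounded-mean stopping time (indeed τ is finite a.s. with bounded expectation since the walk is in a bounded region). By the OST, E[X_τ] = E[X_0] = 169. Equivalently: E[X_τ] = 194 · P(hit 194 first) + 0 · P(hit 0 first) = 194 · (169/194) = 169.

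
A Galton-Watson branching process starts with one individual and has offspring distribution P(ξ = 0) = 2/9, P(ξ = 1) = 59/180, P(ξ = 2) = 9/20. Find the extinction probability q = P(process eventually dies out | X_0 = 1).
q = 40/81

The pgf is f(s) = 2/9 + 59/180·s + 9/20·s². The extinction probability q is the smallest fixed point of f in [0, 1]. Setting s = f(s):
  9/20·s² + (59/180 − 1)·s + 2/9 = 0
  9/20·s² − (2/9 + 9/20)·s + 2/9 = 0
which factors as (s − 1)·(9/20·s − 2/9) = 0, giving roots s = 1 and s = (2/9)/(9/20) = 40/81.
Mean offspring μ = 59/180 + 2·9/20 = 221/180 > 1 (supercritical), so q < 1. The extinction probability is the smaller root: q = (2/9)/(9/20) = 40/81.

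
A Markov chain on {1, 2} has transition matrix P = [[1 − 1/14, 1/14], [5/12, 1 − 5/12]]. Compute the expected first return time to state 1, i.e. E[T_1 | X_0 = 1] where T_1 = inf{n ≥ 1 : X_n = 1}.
E[T_1 | X_0 = 1] = 1/π_1 = 41/35

For an irreducible recurrent Markov chain with stationary distribution π, E[T_i | X_0 = i] = 1/π_i (Kac's formula). Here π_1 = (5/12)/(1/14 + 5/12) = (5/12)/(41/84) = 35/41, so E[T_1 | X_0 = 1] = 1/π_1 = (1/14 + 5/12)/(5/12) = (41/84)/(5/12) = 41/35.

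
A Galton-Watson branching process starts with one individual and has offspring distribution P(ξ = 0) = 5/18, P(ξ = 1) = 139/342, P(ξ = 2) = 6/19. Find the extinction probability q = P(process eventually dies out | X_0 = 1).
q = 95/108

The pgf is f(s) = 5/18 + 139/342·s + 6/19·s². The extinction probability q is the smallest fixed point of f in [0, 1]. Setting s = f(s):
  6/19·s² + (139/342 − 1)·s + 5/18 = 0
  6/19·s² − (5/18 + 6/19)·s + 5/18 = 0
which factors as (s − 1)·(6/19·s − 5/18) = 0, giving roots s = 1 and s = (5/18)/(6/19) = 95/108.
Mean offspring μ = 139/342 + 2·6/19 = 355/342 > 1 (supercritical), so q < 1. The extinction probability is the smaller root: q = (5/18)/(6/19) = 95/108.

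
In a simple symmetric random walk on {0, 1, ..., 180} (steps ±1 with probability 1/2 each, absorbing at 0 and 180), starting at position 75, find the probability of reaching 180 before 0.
P(hit 180 before 0) = 75/180 = 5/12

Let u_k = P(hit 180 before 0 | start at k). Then u_0 = 0, u_180 = 1, and u_k = u_{k-1}/2 + u_{k+1}/2 for 1 ≤ k ≤ 179. This harmonic recurrence is solved by u_k = k/180, giving u_75 = 75/180 = 5/12.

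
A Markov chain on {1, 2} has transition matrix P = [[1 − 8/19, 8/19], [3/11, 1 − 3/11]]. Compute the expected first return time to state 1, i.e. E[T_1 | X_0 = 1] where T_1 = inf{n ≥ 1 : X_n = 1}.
E[T_1 | X_0 = 1] = 1/π_1 = 145/57

For an irreducible recurrent Markov chain with stationary distribution π, E[T_i | X_0 = i] = 1/π_i (Kac's formula). Here π_1 = (3/11)/(8/19 + 3/11) = (3/11)/(145/209) = 57/145, so E[T_1 | X_0 = 1] = 1/π_1 = (8/19 + 3/11)/(3/11) = (145/209)/(3/11) = 145/57.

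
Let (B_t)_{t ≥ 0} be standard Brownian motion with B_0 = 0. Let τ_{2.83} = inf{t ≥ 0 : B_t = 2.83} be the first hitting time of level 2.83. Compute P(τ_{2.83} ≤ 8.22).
P(τ_{2.83} ≤ 8.22) = 2(1 − Φ(2.83/√8.22)) = 2(1 − Φ(0.9871)) ≈ 0.3236

By the reflection principle for standard BM, P(τ_b ≤ t) = 2 · P(B_t ≥ b). Since B_t ~ N(0, t), P(B_t ≥ 2.83) = 1 − Φ(2.83/√t) = 1 − Φ(2.83/√8.22) = 1 − Φ(0.9871) ≈ 0.16180. Doubling: P(τ_{2.83} ≤ 8.22) ≈ 2 · 0.16180 = 0.32360 ≈ 0.3236.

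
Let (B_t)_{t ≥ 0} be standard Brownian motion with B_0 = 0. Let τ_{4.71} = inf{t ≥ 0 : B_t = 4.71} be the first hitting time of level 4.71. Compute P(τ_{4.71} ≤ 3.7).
P(τ_{4.71} ≤ 3.7) = 2(1 − Φ(4.71/√3.7)) = 2(1 − Φ(2.4486)) ≈ 0.0143

By the reflection principle for standard BM, P(τ_b ≤ t) = 2 · P(B_t ≥ b). Since B_t ~ N(0, t), P(B_t ≥ 4.71) = 1 − Φ(4.71/√t) = 1 − Φ(4.71/√3.7) = 1 − Φ(2.4486) ≈ 0.00717. Doubling: P(τ_{4.71} ≤ 3.7) ≈ 2 · 0.00717 = 0.01434 ≈ 0.0143.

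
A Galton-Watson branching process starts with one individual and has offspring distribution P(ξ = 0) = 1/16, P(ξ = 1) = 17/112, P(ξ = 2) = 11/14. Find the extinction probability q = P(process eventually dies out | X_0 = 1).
q = 7/88

The pgf is f(s) = 1/16 + 17/112·s + 11/14·s². The extinction probability q is the smallest fixed point of f in [0, 1]. Setting s = f(s):
  11/14·s² + (17/112 − 1)·s + 1/16 = 0
  11/14·s² − (1/16 + 11/14)·s + 1/16 = 0
which factors as (s − 1)·(11/14·s − 1/16) = 0, giving roots s = 1 and s = (1/16)/(11/14) = 7/88.
Mean offspring μ = 17/112 + 2·11/14 = 193/112 > 1 (supercritical), so q < 1. The extinction probability is the smaller root: q = (1/16)/(11/14) = 7/88.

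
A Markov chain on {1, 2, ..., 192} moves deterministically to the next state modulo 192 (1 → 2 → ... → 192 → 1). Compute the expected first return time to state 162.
E[T_162 | X_0 = 162] = 192

The chain cycles deterministically, so starting at state 162 it returns in exactly 192 steps. Equivalently, the stationary distribution is uniform π_j = 1/192 for every state j, so by Kac's formula E[T_162] = 1/π_162 = 192.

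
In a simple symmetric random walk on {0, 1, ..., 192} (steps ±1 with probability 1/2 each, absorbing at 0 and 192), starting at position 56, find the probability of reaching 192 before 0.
P(hit 192 before 0) = 56/192 = 7/24

Let u_k = P(hit 192 before 0 | start at k). Then u_0 = 0, u_192 = 1, and u_k = u_{k-1}/2 + u_{k+1}/2 for 1 ≤ k ≤ 191. This harmonic recurrence is solved by u_k = k/192, giving u_56 = 56/192 = 7/24.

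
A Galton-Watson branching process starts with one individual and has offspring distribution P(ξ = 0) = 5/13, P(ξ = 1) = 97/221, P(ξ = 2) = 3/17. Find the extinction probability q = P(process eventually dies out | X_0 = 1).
q = 1

Mean offspring μ = 0·5/13 + 1·97/221 + 2·3/17 = 175/221 ≤ 1. For μ ≤ 1 with offspring not concentrated at 1, the Galton-Watson process goes extinct almost surely, so q = 1.
(Algebraic check: The pgf is f(s) = 5/13 + 97/221·s + 3/17·s². The extinction probability q is the smallest fixed point of f in [0, 1]. Setting s = f(s):
  3/17·s² + (97/221 − 1)·s + 5/13 = 0
  3/17·s² − (5/13 + 3/17)·s + 5/13 = 0
which factors as (s − 1)·(3/17·s − 5/13) = 0, giving roots s = 1 and s = (5/13)/(3/17) = 85/39. Since 85/39 ≥ 1, the smallest root in [0, 1] is s = 1.)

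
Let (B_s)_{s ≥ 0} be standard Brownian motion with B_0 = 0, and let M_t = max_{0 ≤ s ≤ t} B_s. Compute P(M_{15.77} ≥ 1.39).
P(M_{15.77} ≥ 1.39) = 2·P(B_{15.77} ≥ 1.39) = 2(1 − Φ(1.39/√15.77)) ≈ 0.7263

By the reflection principle for Brownian motion, P(M_t ≥ a) = 2 · P(B_t ≥ a) for a ≥ 0. Since B_t ~ N(0, t), P(B_t ≥ 1.39) = 1 − Φ(1.39/√t) = 1 − Φ(1.39/√15.77) = 1 − Φ(0.3500). So
  P(M_{15.77} ≥ 1.39) = 2(1 − Φ(0.3500)) ≈ 0.7263.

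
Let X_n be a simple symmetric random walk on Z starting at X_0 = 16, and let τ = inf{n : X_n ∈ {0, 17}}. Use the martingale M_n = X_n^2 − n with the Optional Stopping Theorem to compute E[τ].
E[τ] = 16

M_n = X_n^2 − n is a martingale (since E[X_{n+1}^2 | F_n] = X_n^2 + 1). By OST (τ has finite mean in a bounded region), E[M_τ] = E[M_0] = X_0^2 − 0 = 16^2 = 256. Also E[M_τ] = E[X_τ^2] − E[τ]. The walk exits at 0 or 17, with P(hit 17 first) = 16/17, so E[X_τ^2] = 17^2 · 16/17 + 0 = 272. Thus E[τ] = E[X_τ^2] − E[M_τ] = 272 − 256 = 16 = 16(17 − 16) = 16.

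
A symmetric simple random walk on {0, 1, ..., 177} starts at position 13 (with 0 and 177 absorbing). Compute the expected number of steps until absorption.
E[τ | X_0 = 13] = 2132

Let v_k = E[τ | X_0 = k]. Boundary: v_0 = v_177 = 0. Recurrence: v_k = 1 + (v_{k-1} + v_{k+1})/2 for 1 ≤ k ≤ 176. The particular solution to v_k − (v_{k-1} + v_{k+1})/2 = 1 is v_k = −k^2. Adding homogeneous solution A + B k and matching boundaries gives v_k = k (177 − k). Substituting k = 13: v_13 = 13 · 164 = 2132.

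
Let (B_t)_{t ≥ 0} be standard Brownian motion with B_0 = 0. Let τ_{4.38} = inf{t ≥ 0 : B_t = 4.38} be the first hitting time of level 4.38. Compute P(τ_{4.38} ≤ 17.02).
P(τ_{4.38} ≤ 17.02) = 2(1 − Φ(4.38/√17.02)) = 2(1 − Φ(1.0617)) ≈ 0.2884

By the reflection principle for standard BM, P(τ_b ≤ t) = 2 · P(B_t ≥ b). Since B_t ~ N(0, t), P(B_t ≥ 4.38) = 1 − Φ(4.38/√t) = 1 − Φ(4.38/√17.02) = 1 − Φ(1.0617) ≈ 0.14419. Doubling: P(τ_{4.38} ≤ 17.02) ≈ 2 · 0.14419 = 0.28838 ≈ 0.2884.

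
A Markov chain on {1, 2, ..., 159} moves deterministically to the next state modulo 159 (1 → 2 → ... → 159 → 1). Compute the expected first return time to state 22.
E[T_22 | X_0 = 22] = 159

The chain cycles deterministically, so starting at state 22 it returns in exactly 159 steps. Equivalently, the stationary distribution is uniform π_j = 1/159 for every state j, so by Kac's formula E[T_22] = 1/π_22 = 159.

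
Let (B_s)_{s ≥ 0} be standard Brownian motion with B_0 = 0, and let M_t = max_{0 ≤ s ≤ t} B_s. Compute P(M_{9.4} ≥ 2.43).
P(M_{9.4} ≥ 2.43) = 2·P(B_{9.4} ≥ 2.43) = 2(1 − Φ(2.43/√9.4)) ≈ 0.4280

By the reflection principle for Brownian motion, P(M_t ≥ a) = 2 · P(B_t ≥ a) for a ≥ 0. Since B_t ~ N(0, t), P(B_t ≥ 2.43) = 1 − Φ(2.43/√t) = 1 − Φ(2.43/√9.4) = 1 − Φ(0.7926). So
  P(M_{9.4} ≥ 2.43) = 2(1 − Φ(0.7926)) ≈ 0.4280.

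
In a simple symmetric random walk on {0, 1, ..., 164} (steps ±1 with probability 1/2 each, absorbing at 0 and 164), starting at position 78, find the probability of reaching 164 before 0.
P(hit 164 before 0) = 78/164 = 39/82

Let u_k = P(hit 164 before 0 | start at k). Then u_0 = 0, u_164 = 1, and u_k = u_{k-1}/2 + u_{k+1}/2 for 1 ≤ k ≤ 163. This harmonic recurrence is solved by u_k = k/164, giving u_78 = 78/164 = 39/82.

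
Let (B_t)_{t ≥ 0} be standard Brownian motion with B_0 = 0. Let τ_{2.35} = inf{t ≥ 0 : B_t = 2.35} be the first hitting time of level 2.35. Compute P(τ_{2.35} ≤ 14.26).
P(τ_{2.35} ≤ 14.26) = 2(1 − Φ(2.35/√14.26)) = 2(1 − Φ(0.6223)) ≈ 0.5337

By the reflection principle for standard BM, P(τ_b ≤ t) = 2 · P(B_t ≥ b). Since B_t ~ N(0, t), P(B_t ≥ 2.35) = 1 − Φ(2.35/√t) = 1 − Φ(2.35/√14.26) = 1 − Φ(0.6223) ≈ 0.26687. Doubling: P(τ_{2.35} ≤ 14.26) ≈ 2 · 0.26687 = 0.53374 ≈ 0.5337.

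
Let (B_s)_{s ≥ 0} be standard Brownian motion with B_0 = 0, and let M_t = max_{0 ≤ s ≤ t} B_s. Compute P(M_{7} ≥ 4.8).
P(M_{7} ≥ 4.8) = 2·P(B_{7} ≥ 4.8) = 2(1 − Φ(4.8/√7)) ≈ 0.0696

By the reflection principle for Brownian motion, P(M_t ≥ a) = 2 · P(B_t ≥ a) for a ≥ 0. Since B_t ~ N(0, t), P(B_t ≥ 4.8) = 1 − Φ(4.8/√t) = 1 − Φ(4.8/√7) = 1 − Φ(1.8142). So
  P(M_{7} ≥ 4.8) = 2(1 − Φ(1.8142)) ≈ 0.0696.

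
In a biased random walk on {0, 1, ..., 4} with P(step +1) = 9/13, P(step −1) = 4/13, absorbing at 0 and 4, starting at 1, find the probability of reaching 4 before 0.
P(hit 4 before 0) = (1 − (4/9)^1) / (1 − (4/9)^4) = 729/1261

Let u_k denote P(reach 4 before 0 | start at k). Boundary: u_0 = 0, u_4 = 1. Recurrence: u_k = 9/13·u_{k+1} + 4/13·u_{k-1} for 1 ≤ k ≤ 3. Try u_k = A + B·r^k with r = q/p = (4/13)/(9/13) = 4/9. Substitution satisfies the recurrence; boundary conditions give:
  u_k = (1 − r^k) / (1 − r^N) = (1 − (4/9)^1) / (1 − (4/9)^4) = 729/1261.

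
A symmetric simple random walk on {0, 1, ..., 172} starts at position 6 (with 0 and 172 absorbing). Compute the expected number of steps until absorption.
E[τ | X_0 = 6] = 996

Let v_k = E[τ | X_0 = k]. Boundary: v_0 = v_172 = 0. Recurrence: v_k = 1 + (v_{k-1} + v_{k+1})/2 for 1 ≤ k ≤ 171. The particular solution to v_k − (v_{k-1} + v_{k+1})/2 = 1 is v_k = −k^2. Adding homogeneous solution A + B k and matching boundaries gives v_k = k (172 − k). Substituting k = 6: v_6 = 6 · 166 = 996.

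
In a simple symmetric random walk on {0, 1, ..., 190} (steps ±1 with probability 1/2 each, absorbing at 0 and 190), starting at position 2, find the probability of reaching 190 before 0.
P(hit 190 before 0) = 2/190 = 1/95

Let u_k = P(hit 190 before 0 | start at k). Then u_0 = 0, u_190 = 1, and u_k = u_{k-1}/2 + u_{k+1}/2 for 1 ≤ k ≤ 189. This harmonic recurrence is solved by u_k = k/190, giving u_2 = 2/190 = 1/95.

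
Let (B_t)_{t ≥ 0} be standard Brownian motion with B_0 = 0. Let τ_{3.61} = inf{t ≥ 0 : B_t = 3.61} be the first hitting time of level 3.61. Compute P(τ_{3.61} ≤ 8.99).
P(τ_{3.61} ≤ 8.99) = 2(1 − Φ(3.61/√8.99)) = 2(1 − Φ(1.2040)) ≈ 0.2286

By the reflection principle for standard BM, P(τ_b ≤ t) = 2 · P(B_t ≥ b). Since B_t ~ N(0, t), P(B_t ≥ 3.61) = 1 − Φ(3.61/√t) = 1 − Φ(3.61/√8.99) = 1 − Φ(1.2040) ≈ 0.11429. Doubling: P(τ_{3.61} ≤ 8.99) ≈ 2 · 0.11429 = 0.22858 ≈ 0.2286.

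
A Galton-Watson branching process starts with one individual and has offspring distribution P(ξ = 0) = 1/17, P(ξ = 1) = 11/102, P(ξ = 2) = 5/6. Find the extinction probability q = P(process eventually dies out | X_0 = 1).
q = 6/85

The pgf is f(s) = 1/17 + 11/102·s + 5/6·s². The extinction probability q is the smallest fixed point of f in [0, 1]. Setting s = f(s):
  5/6·s² + (11/102 − 1)·s + 1/17 = 0
  5/6·s² − (1/17 + 5/6)·s + 1/17 = 0
which factors as (s − 1)·(5/6·s − 1/17) = 0, giving roots s = 1 and s = (1/17)/(5/6) = 6/85.
Mean offspring μ = 11/102 + 2·5/6 = 181/102 > 1 (supercritical), so q < 1. The extinction probability is the smaller root: q = (1/17)/(5/6) = 6/85.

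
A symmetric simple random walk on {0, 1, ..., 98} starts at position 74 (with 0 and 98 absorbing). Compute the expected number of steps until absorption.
E[τ | X_0 = 74] = 1776

Let v_k = E[τ | X_0 = k]. Boundary: v_0 = v_98 = 0. Recurrence: v_k = 1 + (v_{k-1} + v_{k+1})/2 for 1 ≤ k ≤ 97. The particular solution to v_k − (v_{k-1} + v_{k+1})/2 = 1 is v_k = −k^2. Adding homogeneous solution A + B k and matching boundaries gives v_k = k (98 − k). Substituting k = 74: v_74 = 74 · 24 = 1776.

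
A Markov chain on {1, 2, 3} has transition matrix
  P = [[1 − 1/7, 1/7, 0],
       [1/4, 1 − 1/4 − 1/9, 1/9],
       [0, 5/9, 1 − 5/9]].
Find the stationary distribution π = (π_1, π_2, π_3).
π = (35/59, 20/59, 4/59)

This is a birth-death chain on three states, which satisfies detailed balance: π_1 · P_{12} = π_2 · P_{21} and π_2 · P_{23} = π_3 · P_{32}.
From π_1 · 1/7 = π_2 · 1/4: π_2/π_1 = (1/7)/(1/4) = 4/7.
From π_2 · 1/9 = π_3 · 5/9: π_3/π_2 = (1/9)/(5/9) = 1/5.
Take π_1 proportional to 1; then unnormalized π = (1, 4/7, 4/35). Normalize by dividing by the sum 59/35:
  π = (35/59, 20/59, 4/59).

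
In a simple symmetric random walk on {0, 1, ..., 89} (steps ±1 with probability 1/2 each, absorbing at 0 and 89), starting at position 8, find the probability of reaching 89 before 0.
P(hit 89 before 0) = 8/89

Let u_k = P(hit 89 before 0 | start at k). Then u_0 = 0, u_89 = 1, and u_k = u_{k-1}/2 + u_{k+1}/2 for 1 ≤ k ≤ 88. This harmonic recurrence is solved by u_k = k/89, giving u_8 = 8/89.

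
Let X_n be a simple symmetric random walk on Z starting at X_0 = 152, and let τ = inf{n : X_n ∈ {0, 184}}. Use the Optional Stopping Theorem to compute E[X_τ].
E[X_τ] = 152

X_n is a martingale and τ is a bounded-mean stopping time (indeed τ is finite a.s. with bounded expectation since the walk is in a bounded region). By the OST, E[X_τ] = E[X_0] = 152. Equivalently: E[X_τ] = 184 · P(hit 184 first) + 0 · P(hit 0 first) = 184 · (152/184) = 152.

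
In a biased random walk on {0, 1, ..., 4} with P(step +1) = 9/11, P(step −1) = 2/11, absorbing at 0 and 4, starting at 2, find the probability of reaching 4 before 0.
P(hit 4 before 0) = (1 − (2/9)^2) / (1 − (2/9)^4) = 81/85

Let u_k denote P(reach 4 before 0 | start at k). Boundary: u_0 = 0, u_4 = 1. Recurrence: u_k = 9/11·u_{k+1} + 2/11·u_{k-1} for 1 ≤ k ≤ 3. Try u_k = A + B·r^k with r = q/p = (2/11)/(9/11) = 2/9. Substitution satisfies the recurrence; boundary conditions give:
  u_k = (1 − r^k) / (1 − r^N) = (1 − (2/9)^2) / (1 − (2/9)^4) = 81/85.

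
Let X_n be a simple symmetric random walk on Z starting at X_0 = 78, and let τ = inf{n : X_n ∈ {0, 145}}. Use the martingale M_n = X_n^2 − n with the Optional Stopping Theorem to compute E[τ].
E[τ] = 5226

M_n = X_n^2 − n is a martingale (since E[X_{n+1}^2 | F_n] = X_n^2 + 1). By OST (τ has finite mean in a bounded region), E[M_τ] = E[M_0] = X_0^2 − 0 = 78^2 = 6084. Also E[M_τ] = E[X_τ^2] − E[τ]. The walk exits at 0 or 145, with P(hit 145 first) = 78/145, so E[X_τ^2] = 145^2 · 78/145 + 0 = 11310. Thus E[τ] = E[X_τ^2] − E[M_τ] = 11310 − 6084 = 5226 = 78(145 − 78) = 5226.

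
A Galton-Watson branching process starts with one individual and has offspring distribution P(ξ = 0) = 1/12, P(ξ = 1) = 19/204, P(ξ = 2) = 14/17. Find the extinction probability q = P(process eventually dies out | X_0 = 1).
q = 17/168

The pgf is f(s) = 1/12 + 19/204·s + 14/17·s². The extinction probability q is the smallest fixed point of f in [0, 1]. Setting s = f(s):
  14/17·s² + (19/204 − 1)·s + 1/12 = 0
  14/17·s² − (1/12 + 14/17)·s + 1/12 = 0
which factors as (s − 1)·(14/17·s − 1/12) = 0, giving roots s = 1 and s = (1/12)/(14/17) = 17/168.
Mean offspring μ = 19/204 + 2·14/17 = 355/204 > 1 (supercritical), so q < 1. The extinction probability is the smaller root: q = (1/12)/(14/17) = 17/168.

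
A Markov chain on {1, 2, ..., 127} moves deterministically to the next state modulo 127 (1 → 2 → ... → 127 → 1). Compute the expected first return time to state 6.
E[T_6 | X_0 = 6] = 127

The chain cycles deterministically, so starting at state 6 it returns in exactly 127 steps. Equivalently, the stationary distribution is uniform π_j = 1/127 for every state j, so by Kac's formula E[T_6] = 1/π_6 = 127.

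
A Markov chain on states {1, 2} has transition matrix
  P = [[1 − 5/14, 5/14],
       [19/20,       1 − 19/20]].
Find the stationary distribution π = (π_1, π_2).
π_1 = 133/183, π_2 = 50/183

Solve πP = π with π_1 + π_2 = 1. From πP = π: π_1 · (1 − 5/14) + π_2 · 19/20 = π_1 ⇒ π_2 · 19/20 = π_1 · 5/14 ⇒ π_2/π_1 = (5/14)/(19/20) = 50/133. Together with π_1 + π_2 = 1:
  π_1 = (19/20)/(5/14 + 19/20) = (19/20)/(183/140) = 133/183,
  π_2 = (5/14)/(5/14 + 19/20) = (5/14)/(183/140) = 50/183.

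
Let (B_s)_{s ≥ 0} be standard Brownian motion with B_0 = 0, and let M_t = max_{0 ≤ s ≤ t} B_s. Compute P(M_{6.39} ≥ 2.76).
P(M_{6.39} ≥ 2.76) = 2·P(B_{6.39} ≥ 2.76) = 2(1 − Φ(2.76/√6.39)) ≈ 0.2749

By the reflection principle for Brownian motion, P(M_t ≥ a) = 2 · P(B_t ≥ a) for a ≥ 0. Since B_t ~ N(0, t), P(B_t ≥ 2.76) = 1 − Φ(2.76/√t) = 1 − Φ(2.76/√6.39) = 1 − Φ(1.0918). So
  P(M_{6.39} ≥ 2.76) = 2(1 − Φ(1.0918)) ≈ 0.2749.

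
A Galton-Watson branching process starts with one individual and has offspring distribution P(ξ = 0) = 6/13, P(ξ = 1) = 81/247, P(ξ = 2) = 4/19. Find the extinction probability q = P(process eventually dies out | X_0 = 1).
q = 1

Mean offspring μ = 0·6/13 + 1·81/247 + 2·4/19 = 185/247 ≤ 1. For μ ≤ 1 with offspring not concentrated at 1, the Galton-Watson process goes extinct almost surely, so q = 1.
(Algebraic check: The pgf is f(s) = 6/13 + 81/247·s + 4/19·s². The extinction probability q is the smallest fixed point of f in [0, 1]. Setting s = f(s):
  4/19·s² + (81/247 − 1)·s + 6/13 = 0
  4/19·s² − (6/13 + 4/19)·s + 6/13 = 0
which factors as (s − 1)·(4/19·s − 6/13) = 0, giving roots s = 1 and s = (6/13)/(4/19) = 57/26. Since 57/26 ≥ 1, the smallest root in [0, 1] is s = 1.)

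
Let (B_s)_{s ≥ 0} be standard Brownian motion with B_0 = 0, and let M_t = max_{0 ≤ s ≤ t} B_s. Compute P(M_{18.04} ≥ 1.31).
P(M_{18.04} ≥ 1.31) = 2·P(B_{18.04} ≥ 1.31) = 2(1 − Φ(1.31/√18.04)) ≈ 0.7578

By the reflection principle for Brownian motion, P(M_t ≥ a) = 2 · P(B_t ≥ a) for a ≥ 0. Since B_t ~ N(0, t), P(B_t ≥ 1.31) = 1 − Φ(1.31/√t) = 1 − Φ(1.31/√18.04) = 1 − Φ(0.3084). So
  P(M_{18.04} ≥ 1.31) = 2(1 − Φ(0.3084)) ≈ 0.7578.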